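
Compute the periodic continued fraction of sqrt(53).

[7; (3, 1, 1, 3, 14)]

Write x_i = (sqrt(53) + m_i)/d_i with (m_0, d_0) = (0, 1). a_0 = floor(sqrt(53)) = 7, since 7^2 = 49 <= 53 < 64 = 8^2.
Iterate m_{i+1} = d_i*a_i - m_i, d_{i+1} = (53 - m_{i+1}^2)/d_i, a_{i+1} = floor((a_0 + m_{i+1})/d_{i+1}):
  m_1 = 1*7 - 0 = 7, d_1 = (53 - 7^2)/1 = 4/1 = 4, a_1 = floor((7 + 7)/4) = 3.
  m_2 = 4*3 - 7 = 5, d_2 = (53 - 5^2)/4 = 28/4 = 7, a_2 = floor((7 + 5)/7) = 1.
  m_3 = 7*1 - 5 = 2, d_3 = (53 - 2^2)/7 = 49/7 = 7, a_3 = floor((7 + 2)/7) = 1.
  m_4 = 7*1 - 2 = 5, d_4 = (53 - 5^2)/7 = 28/7 = 4, a_4 = floor((7 + 5)/4) = 3.
  m_5 = 4*3 - 5 = 7, d_5 = (53 - 7^2)/4 = 4/4 = 1, a_5 = floor((7 + 7)/1) = 14.
  m_6 = 1*14 - 7 = 7, d_6 = (53 - 7^2)/1 = 4/1 = 4: (m_6, d_6) = (m_1, d_1) = (7, 4), so from here the quotients repeat a_1, ..., a_5; the period length is 5.
Hence the expansion of sqrt(53) is a_0 = 7 followed by the repeating block 3, 1, 1, 3, 14 (period 5).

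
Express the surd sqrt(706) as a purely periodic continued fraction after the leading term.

Write x_i = (sqrt(706) + m_i)/d_i with (m_0, d_0) = (0, 1). a_0 = floor(sqrt(706)) = 26, since 26^2 = 676 <= 706 < 729 = 27^2.
Iterate m_{i+1} = d_i*a_i - m_i, d_{i+1} = (706 - m_{i+1}^2)/d_i, a_{i+1} = floor((a_0 + m_{i+1})/d_{i+1}):
  m_1 = 1*26 - 0 = 26, d_1 = (706 - 26^2)/1 = 30/1 = 30, a_1 = floor((26 + 26)/30) = 1.
  m_2 = 30*1 - 26 = 4, d_2 = (706 - 4^2)/30 = 690/30 = 23, a_2 = floor((26 + 4)/23) = 1.
  m_3 = 23*1 - 4 = 19, d_3 = (706 - 19^2)/23 = 345/23 = 15, a_3 = floor((26 + 19)/15) = 3.
  m_4 = 15*3 - 19 = 26, d_4 = (706 - 26^2)/15 = 30/15 = 2, a_4 = floor((26 + 26)/2) = 26.
  m_5 = 2*26 - 26 = 26, d_5 = (706 - 26^2)/2 = 30/2 = 15, a_5 = floor((26 + 26)/15) = 3.
  m_6 = 15*3 - 26 = 19, d_6 = (706 - 19^2)/15 = 345/15 = 23, a_6 = floor((26 + 19)/23) = 1.
  m_7 = 23*1 - 19 = 4, d_7 = (706 - 4^2)/23 = 690/23 = 30, a_7 = floor((26 + 4)/30) = 1.
  m_8 = 30*1 - 4 = 26, d_8 = (706 - 26^2)/30 = 30/30 = 1, a_8 = floor((26 + 26)/1) = 52.
  m_9 = 1*52 - 26 = 26, d_9 = (706 - 26^2)/1 = 30/1 = 30: (m_9, d_9) = (m_1, d_1) = (26, 30), so from here the quotients repeat a_1, ..., a_8; the period length is 8.
Hence the expansion of sqrt(706) is a_0 = 26 followed by the repeating block 1, 1, 3, 26, 3, 1, 1, 52 (period 8).

[26; (1, 1, 3, 26, 3, 1, 1, 52)]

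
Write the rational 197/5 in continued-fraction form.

[39; 2, 2]

Run the Euclidean algorithm on 197 and 5; the successive quotients are the partial quotients a_0, a_1, ... (each step inverts the fractional part left over by the previous one):
  197 = 39*5 + 2, so a_0 = 39.
  5 = 2*2 + 1, so a_1 = 2.
  2 = 2*1 + 0, so a_2 = 2.
The remainder reaches 0 after 3 divisions, so the expansion has 3 partial quotients, read off in order.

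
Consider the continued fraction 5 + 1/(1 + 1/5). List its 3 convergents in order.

5/1, 6/1, 35/6

Using the convergent recurrence p_i = a_i*p_{i-1} + p_{i-2}, q_i = a_i*q_{i-1} + q_{i-2} with p_{-2}=0, p_{-1}=1, q_{-2}=1, q_{-1}=0:
  i=0: a_0=5, p_0 = 5*1 + 0 = 5, q_0 = 5*0 + 1 = 1.
  i=1: a_1=1, p_1 = 1*5 + 1 = 6, q_1 = 1*1 + 0 = 1.
  i=2: a_2=5, p_2 = 5*6 + 5 = 35, q_2 = 5*1 + 1 = 6.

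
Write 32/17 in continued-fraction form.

Run the Euclidean algorithm on 32 and 17; the successive quotients are the partial quotients a_0, a_1, ... (each step inverts the fractional part left over by the previous one):
  32 = 1*17 + 15, so a_0 = 1.
  17 = 1*15 + 2, so a_1 = 1.
  15 = 7*2 + 1, so a_2 = 7.
  2 = 2*1 + 0, so a_3 = 2.
The remainder reaches 0 after 4 divisions, so the expansion has 4 partial quotients, read off in order.

[1; 1, 7, 2]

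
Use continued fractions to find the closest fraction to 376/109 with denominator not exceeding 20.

Expand x = 376/109 as a continued fraction with the Euclidean algorithm:
  376 = 3*109 + 49, so a_0 = 3.
  109 = 2*49 + 11, so a_1 = 2.
  49 = 4*11 + 5, so a_2 = 4.
  11 = 2*5 + 1, so a_3 = 2.
  5 = 5*1 + 0, so a_4 = 5.
so x = [3; 2, 4, 2, 5].
Convergents (p_i = a_i*p_{i-1} + p_{i-2}, q_i = a_i*q_{i-1} + q_{i-2} with p_{-2}=0, p_{-1}=1, q_{-2}=1, q_{-1}=0), until the denominator exceeds 20:
  i=0: a_0=3, p_0 = 3*1 + 0 = 3, q_0 = 3*0 + 1 = 1.
  i=1: a_1=2, p_1 = 2*3 + 1 = 7, q_1 = 2*1 + 0 = 2.
  i=2: a_2=4, p_2 = 4*7 + 3 = 31, q_2 = 4*2 + 1 = 9.
  i=3: a_3=2, p_3 = 2*31 + 7 = 69, q_3 = 2*9 + 2 = 20.
  i=4: a_4=5, p_4 = 5*69 + 31 = 376, q_4 = 5*20 + 9 = 109.
q_4 = 109 > 20, so the last convergent with denominator <= 20 is p_3/q_3 = 69/20.
The closest fraction with denominator <= 20 is either p_3/q_3 or the intermediate fraction (k*p_3 + p_2)/(k*q_3 + q_2) with the largest k >= 1 whose denominator stays <= 20; these approach x as k grows, and every other convergent or intermediate fraction in range is farther away.
Largest k: floor((20 - q_2)/q_3) = floor((20 - 9)/20) = 0.
Since k = 0, no intermediate fraction beyond p_3/q_3 has denominator <= 20, so the convergent 69/20 is the closest (its error is |376*20 - 69*109|/(109*20) = 1/2180).

69/20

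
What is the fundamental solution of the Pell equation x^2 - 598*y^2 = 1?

(x, y) = (1574351, 64380)

First expand sqrt(598) as a continued fraction. With x_i = (sqrt(598) + m_i)/d_i and (m_0, d_0) = (0, 1): a_0 = floor(sqrt(598)) = 24, since 24^2 = 576 <= 598 < 625 = 25^2.
Iterate m_{i+1} = d_i*a_i - m_i, d_{i+1} = (598 - m_{i+1}^2)/d_i, a_{i+1} = floor((a_0 + m_{i+1})/d_{i+1}):
  m_1 = 1*24 - 0 = 24, d_1 = (598 - 24^2)/1 = 22/1 = 22, a_1 = floor((24 + 24)/22) = 2.
  m_2 = 22*2 - 24 = 20, d_2 = (598 - 20^2)/22 = 198/22 = 9, a_2 = floor((24 + 20)/9) = 4.
  m_3 = 9*4 - 20 = 16, d_3 = (598 - 16^2)/9 = 342/9 = 38, a_3 = floor((24 + 16)/38) = 1.
  m_4 = 38*1 - 16 = 22, d_4 = (598 - 22^2)/38 = 114/38 = 3, a_4 = floor((24 + 22)/3) = 15.
  m_5 = 3*15 - 22 = 23, d_5 = (598 - 23^2)/3 = 69/3 = 23, a_5 = floor((24 + 23)/23) = 2.
  m_6 = 23*2 - 23 = 23, d_6 = (598 - 23^2)/23 = 69/23 = 3, a_6 = floor((24 + 23)/3) = 15.
  m_7 = 3*15 - 23 = 22, d_7 = (598 - 22^2)/3 = 114/3 = 38, a_7 = floor((24 + 22)/38) = 1.
  m_8 = 38*1 - 22 = 16, d_8 = (598 - 16^2)/38 = 342/38 = 9, a_8 = floor((24 + 16)/9) = 4.
  m_9 = 9*4 - 16 = 20, d_9 = (598 - 20^2)/9 = 198/9 = 22, a_9 = floor((24 + 20)/22) = 2.
  m_10 = 22*2 - 20 = 24, d_10 = (598 - 24^2)/22 = 22/22 = 1, a_10 = floor((24 + 24)/1) = 48.
  m_11 = 1*48 - 24 = 24, d_11 = (598 - 24^2)/1 = 22/1 = 22: (m_11, d_11) = (m_1, d_1) = (24, 22), so from here the quotients repeat a_1, ..., a_10; the period length is 10.
So sqrt(598) = [24; (2, 4, 1, 15, 2, 15, 1, 4, 2, 48)] with period length k = 10.
k is even, so the fundamental solution of x^2 - 598y^2 = 1 is (p_{k-1}, q_{k-1}) = (p_9, q_9); compute convergents through index 9.
Convergents (p_i = a_i*p_{i-1} + p_{i-2}, q_i = a_i*q_{i-1} + q_{i-2} with p_{-2}=0, p_{-1}=1, q_{-2}=1, q_{-1}=0):
  i=0: a_0=24, p_0 = 24*1 + 0 = 24, q_0 = 24*0 + 1 = 1.
  i=1: a_1=2, p_1 = 2*24 + 1 = 49, q_1 = 2*1 + 0 = 2.
  i=2: a_2=4, p_2 = 4*49 + 24 = 220, q_2 = 4*2 + 1 = 9.
  i=3: a_3=1, p_3 = 1*220 + 49 = 269, q_3 = 1*9 + 2 = 11.
  i=4: a_4=15, p_4 = 15*269 + 220 = 4255, q_4 = 15*11 + 9 = 174.
  i=5: a_5=2, p_5 = 2*4255 + 269 = 8779, q_5 = 2*174 + 11 = 359.
  i=6: a_6=15, p_6 = 15*8779 + 4255 = 135940, q_6 = 15*359 + 174 = 5559.
  i=7: a_7=1, p_7 = 1*135940 + 8779 = 144719, q_7 = 1*5559 + 359 = 5918.
  i=8: a_8=4, p_8 = 4*144719 + 135940 = 714816, q_8 = 4*5918 + 5559 = 29231.
  i=9: a_9=2, p_9 = 2*714816 + 144719 = 1574351, q_9 = 2*29231 + 5918 = 64380.
Check: 1574351^2 - 598*64380^2 = 2478581071201 - 2478581071200 = 1, so (x, y) = (1574351, 64380) solves the equation, and by the theorem it is the least positive solution.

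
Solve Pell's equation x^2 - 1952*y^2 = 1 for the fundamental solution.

(x, y) = (118097, 2673)

First expand sqrt(1952) as a continued fraction. With x_i = (sqrt(1952) + m_i)/d_i and (m_0, d_0) = (0, 1): a_0 = floor(sqrt(1952)) = 44, since 44^2 = 1936 <= 1952 < 2025 = 45^2.
Iterate m_{i+1} = d_i*a_i - m_i, d_{i+1} = (1952 - m_{i+1}^2)/d_i, a_{i+1} = floor((a_0 + m_{i+1})/d_{i+1}):
  m_1 = 1*44 - 0 = 44, d_1 = (1952 - 44^2)/1 = 16/1 = 16, a_1 = floor((44 + 44)/16) = 5.
  m_2 = 16*5 - 44 = 36, d_2 = (1952 - 36^2)/16 = 656/16 = 41, a_2 = floor((44 + 36)/41) = 1.
  m_3 = 41*1 - 36 = 5, d_3 = (1952 - 5^2)/41 = 1927/41 = 47, a_3 = floor((44 + 5)/47) = 1.
  m_4 = 47*1 - 5 = 42, d_4 = (1952 - 42^2)/47 = 188/47 = 4, a_4 = floor((44 + 42)/4) = 21.
  m_5 = 4*21 - 42 = 42, d_5 = (1952 - 42^2)/4 = 188/4 = 47, a_5 = floor((44 + 42)/47) = 1.
  m_6 = 47*1 - 42 = 5, d_6 = (1952 - 5^2)/47 = 1927/47 = 41, a_6 = floor((44 + 5)/41) = 1.
  m_7 = 41*1 - 5 = 36, d_7 = (1952 - 36^2)/41 = 656/41 = 16, a_7 = floor((44 + 36)/16) = 5.
  m_8 = 16*5 - 36 = 44, d_8 = (1952 - 44^2)/16 = 16/16 = 1, a_8 = floor((44 + 44)/1) = 88.
  m_9 = 1*88 - 44 = 44, d_9 = (1952 - 44^2)/1 = 16/1 = 16: (m_9, d_9) = (m_1, d_1) = (44, 16), so from here the quotients repeat a_1, ..., a_8; the period length is 8.
So sqrt(1952) = [44; (5, 1, 1, 21, 1, 1, 5, 88)] with period length k = 8.
k is even, so the fundamental solution of x^2 - 1952y^2 = 1 is (p_{k-1}, q_{k-1}) = (p_7, q_7); compute convergents through index 7.
Convergents (p_i = a_i*p_{i-1} + p_{i-2}, q_i = a_i*q_{i-1} + q_{i-2} with p_{-2}=0, p_{-1}=1, q_{-2}=1, q_{-1}=0):
  i=0: a_0=44, p_0 = 44*1 + 0 = 44, q_0 = 44*0 + 1 = 1.
  i=1: a_1=5, p_1 = 5*44 + 1 = 221, q_1 = 5*1 + 0 = 5.
  i=2: a_2=1, p_2 = 1*221 + 44 = 265, q_2 = 1*5 + 1 = 6.
  i=3: a_3=1, p_3 = 1*265 + 221 = 486, q_3 = 1*6 + 5 = 11.
  i=4: a_4=21, p_4 = 21*486 + 265 = 10471, q_4 = 21*11 + 6 = 237.
  i=5: a_5=1, p_5 = 1*10471 + 486 = 10957, q_5 = 1*237 + 11 = 248.
  i=6: a_6=1, p_6 = 1*10957 + 10471 = 21428, q_6 = 1*248 + 237 = 485.
  i=7: a_7=5, p_7 = 5*21428 + 10957 = 118097, q_7 = 5*485 + 248 = 2673.
Check: 118097^2 - 1952*2673^2 = 13946901409 - 13946901408 = 1, so (x, y) = (118097, 2673) solves the equation, and by the theorem it is the least positive solution.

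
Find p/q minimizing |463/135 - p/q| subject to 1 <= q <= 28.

24/7

Expand x = 463/135 as a continued fraction with the Euclidean algorithm:
  463 = 3*135 + 58, so a_0 = 3.
  135 = 2*58 + 19, so a_1 = 2.
  58 = 3*19 + 1, so a_2 = 3.
  19 = 19*1 + 0, so a_3 = 19.
so x = [3; 2, 3, 19].
Convergents (p_i = a_i*p_{i-1} + p_{i-2}, q_i = a_i*q_{i-1} + q_{i-2} with p_{-2}=0, p_{-1}=1, q_{-2}=1, q_{-1}=0), until the denominator exceeds 28:
  i=0: a_0=3, p_0 = 3*1 + 0 = 3, q_0 = 3*0 + 1 = 1.
  i=1: a_1=2, p_1 = 2*3 + 1 = 7, q_1 = 2*1 + 0 = 2.
  i=2: a_2=3, p_2 = 3*7 + 3 = 24, q_2 = 3*2 + 1 = 7.
  i=3: a_3=19, p_3 = 19*24 + 7 = 463, q_3 = 19*7 + 2 = 135.
q_3 = 135 > 28, so the last convergent with denominator <= 28 is p_2/q_2 = 24/7.
The closest fraction with denominator <= 28 is either p_2/q_2 or the intermediate fraction (k*p_2 + p_1)/(k*q_2 + q_1) with the largest k >= 1 whose denominator stays <= 28; these approach x as k grows, and every other convergent or intermediate fraction in range is farther away.
Largest k: floor((28 - q_1)/q_2) = floor((28 - 2)/7) = 3.
That gives (3*24 + 7)/(3*7 + 2) = 79/23.
Compare the errors: |x - 24/7| = |463*7 - 24*135|/(135*7) = 1/945, and |x - 79/23| = |463*23 - 79*135|/(135*23) = 16/3105.
Cross-multiplying, 1*3105 = 3105 < 15120 = 16*945, so 1/945 is smaller: the convergent 24/7 is closer to x than 79/23.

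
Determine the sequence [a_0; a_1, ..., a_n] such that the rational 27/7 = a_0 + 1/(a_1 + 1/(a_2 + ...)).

[3; 1, 6]

Run the Euclidean algorithm on 27 and 7; the successive quotients are the partial quotients a_0, a_1, ... (each step inverts the fractional part left over by the previous one):
  27 = 3*7 + 6, so a_0 = 3.
  7 = 1*6 + 1, so a_1 = 1.
  6 = 6*1 + 0, so a_2 = 6.
The remainder reaches 0 after 3 divisions, so the expansion has 3 partial quotients, read off in order.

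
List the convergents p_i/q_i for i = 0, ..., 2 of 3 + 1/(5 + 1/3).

Using the convergent recurrence p_i = a_i*p_{i-1} + p_{i-2}, q_i = a_i*q_{i-1} + q_{i-2} with p_{-2}=0, p_{-1}=1, q_{-2}=1, q_{-1}=0:
  i=0: a_0=3, p_0 = 3*1 + 0 = 3, q_0 = 3*0 + 1 = 1.
  i=1: a_1=5, p_1 = 5*3 + 1 = 16, q_1 = 5*1 + 0 = 5.
  i=2: a_2=3, p_2 = 3*16 + 3 = 51, q_2 = 3*5 + 1 = 16.

3/1, 16/5, 51/16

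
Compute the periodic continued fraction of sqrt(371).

[19; (3, 1, 4, 1, 3, 38)]

Write x_i = (sqrt(371) + m_i)/d_i with (m_0, d_0) = (0, 1). a_0 = floor(sqrt(371)) = 19, since 19^2 = 361 <= 371 < 400 = 20^2.
Iterate m_{i+1} = d_i*a_i - m_i, d_{i+1} = (371 - m_{i+1}^2)/d_i, a_{i+1} = floor((a_0 + m_{i+1})/d_{i+1}):
  m_1 = 1*19 - 0 = 19, d_1 = (371 - 19^2)/1 = 10/1 = 10, a_1 = floor((19 + 19)/10) = 3.
  m_2 = 10*3 - 19 = 11, d_2 = (371 - 11^2)/10 = 250/10 = 25, a_2 = floor((19 + 11)/25) = 1.
  m_3 = 25*1 - 11 = 14, d_3 = (371 - 14^2)/25 = 175/25 = 7, a_3 = floor((19 + 14)/7) = 4.
  m_4 = 7*4 - 14 = 14, d_4 = (371 - 14^2)/7 = 175/7 = 25, a_4 = floor((19 + 14)/25) = 1.
  m_5 = 25*1 - 14 = 11, d_5 = (371 - 11^2)/25 = 250/25 = 10, a_5 = floor((19 + 11)/10) = 3.
  m_6 = 10*3 - 11 = 19, d_6 = (371 - 19^2)/10 = 10/10 = 1, a_6 = floor((19 + 19)/1) = 38.
  m_7 = 1*38 - 19 = 19, d_7 = (371 - 19^2)/1 = 10/1 = 10: (m_7, d_7) = (m_1, d_1) = (19, 10), so from here the quotients repeat a_1, ..., a_6; the period length is 6.
Hence the expansion of sqrt(371) is a_0 = 19 followed by the repeating block 3, 1, 4, 1, 3, 38 (period 6).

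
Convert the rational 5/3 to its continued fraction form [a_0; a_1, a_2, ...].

Run the Euclidean algorithm on 5 and 3; the successive quotients are the partial quotients a_0, a_1, ... (each step inverts the fractional part left over by the previous one):
  5 = 1*3 + 2, so a_0 = 1.
  3 = 1*2 + 1, so a_1 = 1.
  2 = 2*1 + 0, so a_2 = 2.
The remainder reaches 0 after 3 divisions, so the expansion has 3 partial quotients, read off in order.

[1; 1, 2]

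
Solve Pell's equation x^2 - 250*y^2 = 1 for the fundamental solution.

First expand sqrt(250) as a continued fraction. With x_i = (sqrt(250) + m_i)/d_i and (m_0, d_0) = (0, 1): a_0 = floor(sqrt(250)) = 15, since 15^2 = 225 <= 250 < 256 = 16^2.
Iterate m_{i+1} = d_i*a_i - m_i, d_{i+1} = (250 - m_{i+1}^2)/d_i, a_{i+1} = floor((a_0 + m_{i+1})/d_{i+1}):
  m_1 = 1*15 - 0 = 15, d_1 = (250 - 15^2)/1 = 25/1 = 25, a_1 = floor((15 + 15)/25) = 1.
  m_2 = 25*1 - 15 = 10, d_2 = (250 - 10^2)/25 = 150/25 = 6, a_2 = floor((15 + 10)/6) = 4.
  m_3 = 6*4 - 10 = 14, d_3 = (250 - 14^2)/6 = 54/6 = 9, a_3 = floor((15 + 14)/9) = 3.
  m_4 = 9*3 - 14 = 13, d_4 = (250 - 13^2)/9 = 81/9 = 9, a_4 = floor((15 + 13)/9) = 3.
  m_5 = 9*3 - 13 = 14, d_5 = (250 - 14^2)/9 = 54/9 = 6, a_5 = floor((15 + 14)/6) = 4.
  m_6 = 6*4 - 14 = 10, d_6 = (250 - 10^2)/6 = 150/6 = 25, a_6 = floor((15 + 10)/25) = 1.
  m_7 = 25*1 - 10 = 15, d_7 = (250 - 15^2)/25 = 25/25 = 1, a_7 = floor((15 + 15)/1) = 30.
  m_8 = 1*30 - 15 = 15, d_8 = (250 - 15^2)/1 = 25/1 = 25: (m_8, d_8) = (m_1, d_1) = (15, 25), so from here the quotients repeat a_1, ..., a_7; the period length is 7.
So sqrt(250) = [15; (1, 4, 3, 3, 4, 1, 30)] with period length k = 7.
k is odd, so (p_{k-1}, q_{k-1}) only solves x^2 - 250y^2 = -1 and the fundamental solution of x^2 - 250y^2 = 1 is (p_{2k-1}, q_{2k-1}) = (p_13, q_13); compute convergents through index 13, running through the period twice.
Convergents (p_i = a_i*p_{i-1} + p_{i-2}, q_i = a_i*q_{i-1} + q_{i-2} with p_{-2}=0, p_{-1}=1, q_{-2}=1, q_{-1}=0):
  i=0: a_0=15, p_0 = 15*1 + 0 = 15, q_0 = 15*0 + 1 = 1.
  i=1: a_1=1, p_1 = 1*15 + 1 = 16, q_1 = 1*1 + 0 = 1.
  i=2: a_2=4, p_2 = 4*16 + 15 = 79, q_2 = 4*1 + 1 = 5.
  i=3: a_3=3, p_3 = 3*79 + 16 = 253, q_3 = 3*5 + 1 = 16.
  i=4: a_4=3, p_4 = 3*253 + 79 = 838, q_4 = 3*16 + 5 = 53.
  i=5: a_5=4, p_5 = 4*838 + 253 = 3605, q_5 = 4*53 + 16 = 228.
  i=6: a_6=1, p_6 = 1*3605 + 838 = 4443, q_6 = 1*228 + 53 = 281.
  i=7: a_7=30, p_7 = 30*4443 + 3605 = 136895, q_7 = 30*281 + 228 = 8658.
  i=8: a_8=1, p_8 = 1*136895 + 4443 = 141338, q_8 = 1*8658 + 281 = 8939.
  i=9: a_9=4, p_9 = 4*141338 + 136895 = 702247, q_9 = 4*8939 + 8658 = 44414.
  i=10: a_10=3, p_10 = 3*702247 + 141338 = 2248079, q_10 = 3*44414 + 8939 = 142181.
  i=11: a_11=3, p_11 = 3*2248079 + 702247 = 7446484, q_11 = 3*142181 + 44414 = 470957.
  i=12: a_12=4, p_12 = 4*7446484 + 2248079 = 32034015, q_12 = 4*470957 + 142181 = 2026009.
  i=13: a_13=1, p_13 = 1*32034015 + 7446484 = 39480499, q_13 = 1*2026009 + 470957 = 2496966.
Indeed p_6^2 - 250*q_6^2 = 19740249 - 19740250 = -1, not +1.
Check: 39480499^2 - 250*2496966^2 = 1558709801289001 - 1558709801289000 = 1, so (x, y) = (39480499, 2496966) solves the equation, and by the theorem it is the least positive solution.

(x, y) = (39480499, 2496966)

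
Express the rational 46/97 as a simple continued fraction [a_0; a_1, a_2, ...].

[0; 2, 9, 5]

Run the Euclidean algorithm on 46 and 97; the successive quotients are the partial quotients a_0, a_1, ... (each step inverts the fractional part left over by the previous one):
  46 = 0*97 + 46, so a_0 = 0.
  97 = 2*46 + 5, so a_1 = 2.
  46 = 9*5 + 1, so a_2 = 9.
  5 = 5*1 + 0, so a_3 = 5.
The remainder reaches 0 after 4 divisions, so the expansion has 4 partial quotients, read off in order.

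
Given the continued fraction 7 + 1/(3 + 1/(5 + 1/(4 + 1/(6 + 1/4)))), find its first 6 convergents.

Using the convergent recurrence p_i = a_i*p_{i-1} + p_{i-2}, q_i = a_i*q_{i-1} + q_{i-2} with p_{-2}=0, p_{-1}=1, q_{-2}=1, q_{-1}=0:
  i=0: a_0=7, p_0 = 7*1 + 0 = 7, q_0 = 7*0 + 1 = 1.
  i=1: a_1=3, p_1 = 3*7 + 1 = 22, q_1 = 3*1 + 0 = 3.
  i=2: a_2=5, p_2 = 5*22 + 7 = 117, q_2 = 5*3 + 1 = 16.
  i=3: a_3=4, p_3 = 4*117 + 22 = 490, q_3 = 4*16 + 3 = 67.
  i=4: a_4=6, p_4 = 6*490 + 117 = 3057, q_4 = 6*67 + 16 = 418.
  i=5: a_5=4, p_5 = 4*3057 + 490 = 12718, q_5 = 4*418 + 67 = 1739.

7/1, 22/3, 117/16, 490/67, 3057/418, 12718/1739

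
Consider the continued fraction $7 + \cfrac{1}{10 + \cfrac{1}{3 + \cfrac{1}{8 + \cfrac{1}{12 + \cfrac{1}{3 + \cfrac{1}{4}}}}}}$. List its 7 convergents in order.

7/1, 71/10, 220/31, 1831/258, 22192/3127, 68407/9639, 295820/41683

Using the convergent recurrence p_i = a_i*p_{i-1} + p_{i-2}, q_i = a_i*q_{i-1} + q_{i-2} with p_{-2}=0, p_{-1}=1, q_{-2}=1, q_{-1}=0:
  i=0: a_0=7, p_0 = 7*1 + 0 = 7, q_0 = 7*0 + 1 = 1.
  i=1: a_1=10, p_1 = 10*7 + 1 = 71, q_1 = 10*1 + 0 = 10.
  i=2: a_2=3, p_2 = 3*71 + 7 = 220, q_2 = 3*10 + 1 = 31.
  i=3: a_3=8, p_3 = 8*220 + 71 = 1831, q_3 = 8*31 + 10 = 258.
  i=4: a_4=12, p_4 = 12*1831 + 220 = 22192, q_4 = 12*258 + 31 = 3127.
  i=5: a_5=3, p_5 = 3*22192 + 1831 = 68407, q_5 = 3*3127 + 258 = 9639.
  i=6: a_6=4, p_6 = 4*68407 + 22192 = 295820, q_6 = 4*9639 + 3127 = 41683.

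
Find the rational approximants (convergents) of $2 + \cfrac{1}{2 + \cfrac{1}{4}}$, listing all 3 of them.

2/1, 5/2, 22/9

Using the convergent recurrence p_i = a_i*p_{i-1} + p_{i-2}, q_i = a_i*q_{i-1} + q_{i-2} with p_{-2}=0, p_{-1}=1, q_{-2}=1, q_{-1}=0:
  i=0: a_0=2, p_0 = 2*1 + 0 = 2, q_0 = 2*0 + 1 = 1.
  i=1: a_1=2, p_1 = 2*2 + 1 = 5, q_1 = 2*1 + 0 = 2.
  i=2: a_2=4, p_2 = 4*5 + 2 = 22, q_2 = 4*2 + 1 = 9.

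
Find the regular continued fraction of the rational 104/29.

[3; 1, 1, 2, 2, 2]

Run the Euclidean algorithm on 104 and 29; the successive quotients are the partial quotients a_0, a_1, ... (each step inverts the fractional part left over by the previous one):
  104 = 3*29 + 17, so a_0 = 3.
  29 = 1*17 + 12, so a_1 = 1.
  17 = 1*12 + 5, so a_2 = 1.
  12 = 2*5 + 2, so a_3 = 2.
  5 = 2*2 + 1, so a_4 = 2.
  2 = 2*1 + 0, so a_5 = 2.
The remainder reaches 0 after 6 divisions, so the expansion has 6 partial quotients, read off in order.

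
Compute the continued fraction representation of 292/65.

[4; 2, 32]

Run the Euclidean algorithm on 292 and 65; the successive quotients are the partial quotients a_0, a_1, ... (each step inverts the fractional part left over by the previous one):
  292 = 4*65 + 32, so a_0 = 4.
  65 = 2*32 + 1, so a_1 = 2.
  32 = 32*1 + 0, so a_2 = 32.
The remainder reaches 0 after 3 divisions, so the expansion has 3 partial quotients, read off in order.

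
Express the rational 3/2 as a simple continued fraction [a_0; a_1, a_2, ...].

Run the Euclidean algorithm on 3 and 2; the successive quotients are the partial quotients a_0, a_1, ... (each step inverts the fractional part left over by the previous one):
  3 = 1*2 + 1, so a_0 = 1.
  2 = 2*1 + 0, so a_1 = 2.
The remainder reaches 0 after 2 divisions, so the expansion has 2 partial quotients, read off in order.

[1; 2]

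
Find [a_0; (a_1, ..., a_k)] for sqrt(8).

[2; (1, 4)]

Write x_i = (sqrt(8) + m_i)/d_i with (m_0, d_0) = (0, 1). a_0 = floor(sqrt(8)) = 2, since 2^2 = 4 <= 8 < 9 = 3^2.
Iterate m_{i+1} = d_i*a_i - m_i, d_{i+1} = (8 - m_{i+1}^2)/d_i, a_{i+1} = floor((a_0 + m_{i+1})/d_{i+1}):
  m_1 = 1*2 - 0 = 2, d_1 = (8 - 2^2)/1 = 4/1 = 4, a_1 = floor((2 + 2)/4) = 1.
  m_2 = 4*1 - 2 = 2, d_2 = (8 - 2^2)/4 = 4/4 = 1, a_2 = floor((2 + 2)/1) = 4.
  m_3 = 1*4 - 2 = 2, d_3 = (8 - 2^2)/1 = 4/1 = 4: (m_3, d_3) = (m_1, d_1) = (2, 4), so from here the quotients repeat a_1, a_2; the period length is 2.
Hence the expansion of sqrt(8) is a_0 = 2 followed by the repeating block 1, 4 (period 2).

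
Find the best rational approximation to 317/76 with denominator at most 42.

Expand x = 317/76 as a continued fraction with the Euclidean algorithm:
  317 = 4*76 + 13, so a_0 = 4.
  76 = 5*13 + 11, so a_1 = 5.
  13 = 1*11 + 2, so a_2 = 1.
  11 = 5*2 + 1, so a_3 = 5.
  2 = 2*1 + 0, so a_4 = 2.
so x = [4; 5, 1, 5, 2].
Convergents (p_i = a_i*p_{i-1} + p_{i-2}, q_i = a_i*q_{i-1} + q_{i-2} with p_{-2}=0, p_{-1}=1, q_{-2}=1, q_{-1}=0), until the denominator exceeds 42:
  i=0: a_0=4, p_0 = 4*1 + 0 = 4, q_0 = 4*0 + 1 = 1.
  i=1: a_1=5, p_1 = 5*4 + 1 = 21, q_1 = 5*1 + 0 = 5.
  i=2: a_2=1, p_2 = 1*21 + 4 = 25, q_2 = 1*5 + 1 = 6.
  i=3: a_3=5, p_3 = 5*25 + 21 = 146, q_3 = 5*6 + 5 = 35.
  i=4: a_4=2, p_4 = 2*146 + 25 = 317, q_4 = 2*35 + 6 = 76.
q_4 = 76 > 42, so the last convergent with denominator <= 42 is p_3/q_3 = 146/35.
The closest fraction with denominator <= 42 is either p_3/q_3 or the intermediate fraction (k*p_3 + p_2)/(k*q_3 + q_2) with the largest k >= 1 whose denominator stays <= 42; these approach x as k grows, and every other convergent or intermediate fraction in range is farther away.
Largest k: floor((42 - q_2)/q_3) = floor((42 - 6)/35) = 1.
That gives (1*146 + 25)/(1*35 + 6) = 171/41.
Compare the errors: |x - 146/35| = |317*35 - 146*76|/(76*35) = 1/2660, and |x - 171/41| = |317*41 - 171*76|/(76*41) = 1/3116.
Cross-multiplying, 1*2660 = 2660 < 3116 = 1*3116, so 1/3116 is smaller: the intermediate fraction 171/41 is closer to x than 146/35.

171/41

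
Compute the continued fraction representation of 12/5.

Run the Euclidean algorithm on 12 and 5; the successive quotients are the partial quotients a_0, a_1, ... (each step inverts the fractional part left over by the previous one):
  12 = 2*5 + 2, so a_0 = 2.
  5 = 2*2 + 1, so a_1 = 2.
  2 = 2*1 + 0, so a_2 = 2.
The remainder reaches 0 after 3 divisions, so the expansion has 3 partial quotients, read off in order.

[2; 2, 2]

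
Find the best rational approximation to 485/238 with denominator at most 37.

Expand x = 485/238 as a continued fraction with the Euclidean algorithm:
  485 = 2*238 + 9, so a_0 = 2.
  238 = 26*9 + 4, so a_1 = 26.
  9 = 2*4 + 1, so a_2 = 2.
  4 = 4*1 + 0, so a_3 = 4.
so x = [2; 26, 2, 4].
Convergents (p_i = a_i*p_{i-1} + p_{i-2}, q_i = a_i*q_{i-1} + q_{i-2} with p_{-2}=0, p_{-1}=1, q_{-2}=1, q_{-1}=0), until the denominator exceeds 37:
  i=0: a_0=2, p_0 = 2*1 + 0 = 2, q_0 = 2*0 + 1 = 1.
  i=1: a_1=26, p_1 = 26*2 + 1 = 53, q_1 = 26*1 + 0 = 26.
  i=2: a_2=2, p_2 = 2*53 + 2 = 108, q_2 = 2*26 + 1 = 53.
q_2 = 53 > 37, so the last convergent with denominator <= 37 is p_1/q_1 = 53/26.
The closest fraction with denominator <= 37 is either p_1/q_1 or the intermediate fraction (k*p_1 + p_0)/(k*q_1 + q_0) with the largest k >= 1 whose denominator stays <= 37; these approach x as k grows, and every other convergent or intermediate fraction in range is farther away.
Largest k: floor((37 - q_0)/q_1) = floor((37 - 1)/26) = 1.
That gives (1*53 + 2)/(1*26 + 1) = 55/27.
Compare the errors: |x - 53/26| = |485*26 - 53*238|/(238*26) = 4/6188, and |x - 55/27| = |485*27 - 55*238|/(238*27) = 5/6426.
Cross-multiplying, 4*6426 = 25704 < 30940 = 5*6188, so 4/6188 is smaller: the convergent 53/26 is closer to x than 55/27.

53/26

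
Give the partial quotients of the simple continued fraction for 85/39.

[2; 5, 1, 1, 3]

Run the Euclidean algorithm on 85 and 39; the successive quotients are the partial quotients a_0, a_1, ... (each step inverts the fractional part left over by the previous one):
  85 = 2*39 + 7, so a_0 = 2.
  39 = 5*7 + 4, so a_1 = 5.
  7 = 1*4 + 3, so a_2 = 1.
  4 = 1*3 + 1, so a_3 = 1.
  3 = 3*1 + 0, so a_4 = 3.
The remainder reaches 0 after 5 divisions, so the expansion has 5 partial quotients, read off in order.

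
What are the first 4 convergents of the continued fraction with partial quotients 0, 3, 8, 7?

Using the convergent recurrence p_i = a_i*p_{i-1} + p_{i-2}, q_i = a_i*q_{i-1} + q_{i-2} with p_{-2}=0, p_{-1}=1, q_{-2}=1, q_{-1}=0:
  i=0: a_0=0, p_0 = 0*1 + 0 = 0, q_0 = 0*0 + 1 = 1.
  i=1: a_1=3, p_1 = 3*0 + 1 = 1, q_1 = 3*1 + 0 = 3.
  i=2: a_2=8, p_2 = 8*1 + 0 = 8, q_2 = 8*3 + 1 = 25.
  i=3: a_3=7, p_3 = 7*8 + 1 = 57, q_3 = 7*25 + 3 = 178.

0/1, 1/3, 8/25, 57/178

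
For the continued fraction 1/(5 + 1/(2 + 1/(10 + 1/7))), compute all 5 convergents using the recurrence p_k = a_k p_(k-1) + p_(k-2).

0/1, 1/5, 2/11, 21/115, 149/816

Using the convergent recurrence p_i = a_i*p_{i-1} + p_{i-2}, q_i = a_i*q_{i-1} + q_{i-2} with p_{-2}=0, p_{-1}=1, q_{-2}=1, q_{-1}=0:
  i=0: a_0=0, p_0 = 0*1 + 0 = 0, q_0 = 0*0 + 1 = 1.
  i=1: a_1=5, p_1 = 5*0 + 1 = 1, q_1 = 5*1 + 0 = 5.
  i=2: a_2=2, p_2 = 2*1 + 0 = 2, q_2 = 2*5 + 1 = 11.
  i=3: a_3=10, p_3 = 10*2 + 1 = 21, q_3 = 10*11 + 5 = 115.
  i=4: a_4=7, p_4 = 7*21 + 2 = 149, q_4 = 7*115 + 11 = 816.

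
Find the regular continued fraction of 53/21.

Run the Euclidean algorithm on 53 and 21; the successive quotients are the partial quotients a_0, a_1, ... (each step inverts the fractional part left over by the previous one):
  53 = 2*21 + 11, so a_0 = 2.
  21 = 1*11 + 10, so a_1 = 1.
  11 = 1*10 + 1, so a_2 = 1.
  10 = 10*1 + 0, so a_3 = 10.
The remainder reaches 0 after 4 divisions, so the expansion has 4 partial quotients, read off in order.

[2; 1, 1, 10]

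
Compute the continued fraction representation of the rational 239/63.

[3; 1, 3, 1, 5, 2]

Run the Euclidean algorithm on 239 and 63; the successive quotients are the partial quotients a_0, a_1, ... (each step inverts the fractional part left over by the previous one):
  239 = 3*63 + 50, so a_0 = 3.
  63 = 1*50 + 13, so a_1 = 1.
  50 = 3*13 + 11, so a_2 = 3.
  13 = 1*11 + 2, so a_3 = 1.
  11 = 5*2 + 1, so a_4 = 5.
  2 = 2*1 + 0, so a_5 = 2.
The remainder reaches 0 after 6 divisions, so the expansion has 6 partial quotients, read off in order.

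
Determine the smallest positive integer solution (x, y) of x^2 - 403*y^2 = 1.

(x, y) = (669878, 33369)

First expand sqrt(403) as a continued fraction. With x_i = (sqrt(403) + m_i)/d_i and (m_0, d_0) = (0, 1): a_0 = floor(sqrt(403)) = 20, since 20^2 = 400 <= 403 < 441 = 21^2.
Iterate m_{i+1} = d_i*a_i - m_i, d_{i+1} = (403 - m_{i+1}^2)/d_i, a_{i+1} = floor((a_0 + m_{i+1})/d_{i+1}):
  m_1 = 1*20 - 0 = 20, d_1 = (403 - 20^2)/1 = 3/1 = 3, a_1 = floor((20 + 20)/3) = 13.
  m_2 = 3*13 - 20 = 19, d_2 = (403 - 19^2)/3 = 42/3 = 14, a_2 = floor((20 + 19)/14) = 2.
  m_3 = 14*2 - 19 = 9, d_3 = (403 - 9^2)/14 = 322/14 = 23, a_3 = floor((20 + 9)/23) = 1.
  m_4 = 23*1 - 9 = 14, d_4 = (403 - 14^2)/23 = 207/23 = 9, a_4 = floor((20 + 14)/9) = 3.
  m_5 = 9*3 - 14 = 13, d_5 = (403 - 13^2)/9 = 234/9 = 26, a_5 = floor((20 + 13)/26) = 1.
  m_6 = 26*1 - 13 = 13, d_6 = (403 - 13^2)/26 = 234/26 = 9, a_6 = floor((20 + 13)/9) = 3.
  m_7 = 9*3 - 13 = 14, d_7 = (403 - 14^2)/9 = 207/9 = 23, a_7 = floor((20 + 14)/23) = 1.
  m_8 = 23*1 - 14 = 9, d_8 = (403 - 9^2)/23 = 322/23 = 14, a_8 = floor((20 + 9)/14) = 2.
  m_9 = 14*2 - 9 = 19, d_9 = (403 - 19^2)/14 = 42/14 = 3, a_9 = floor((20 + 19)/3) = 13.
  m_10 = 3*13 - 19 = 20, d_10 = (403 - 20^2)/3 = 3/3 = 1, a_10 = floor((20 + 20)/1) = 40.
  m_11 = 1*40 - 20 = 20, d_11 = (403 - 20^2)/1 = 3/1 = 3: (m_11, d_11) = (m_1, d_1) = (20, 3), so from here the quotients repeat a_1, ..., a_10; the period length is 10.
So sqrt(403) = [20; (13, 2, 1, 3, 1, 3, 1, 2, 13, 40)] with period length k = 10.
k is even, so the fundamental solution of x^2 - 403y^2 = 1 is (p_{k-1}, q_{k-1}) = (p_9, q_9); compute convergents through index 9.
Convergents (p_i = a_i*p_{i-1} + p_{i-2}, q_i = a_i*q_{i-1} + q_{i-2} with p_{-2}=0, p_{-1}=1, q_{-2}=1, q_{-1}=0):
  i=0: a_0=20, p_0 = 20*1 + 0 = 20, q_0 = 20*0 + 1 = 1.
  i=1: a_1=13, p_1 = 13*20 + 1 = 261, q_1 = 13*1 + 0 = 13.
  i=2: a_2=2, p_2 = 2*261 + 20 = 542, q_2 = 2*13 + 1 = 27.
  i=3: a_3=1, p_3 = 1*542 + 261 = 803, q_3 = 1*27 + 13 = 40.
  i=4: a_4=3, p_4 = 3*803 + 542 = 2951, q_4 = 3*40 + 27 = 147.
  i=5: a_5=1, p_5 = 1*2951 + 803 = 3754, q_5 = 1*147 + 40 = 187.
  i=6: a_6=3, p_6 = 3*3754 + 2951 = 14213, q_6 = 3*187 + 147 = 708.
  i=7: a_7=1, p_7 = 1*14213 + 3754 = 17967, q_7 = 1*708 + 187 = 895.
  i=8: a_8=2, p_8 = 2*17967 + 14213 = 50147, q_8 = 2*895 + 708 = 2498.
  i=9: a_9=13, p_9 = 13*50147 + 17967 = 669878, q_9 = 13*2498 + 895 = 33369.
Check: 669878^2 - 403*33369^2 = 448736534884 - 448736534883 = 1, so (x, y) = (669878, 33369) solves the equation, and by the theorem it is the least positive solution.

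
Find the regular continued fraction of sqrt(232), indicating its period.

Write x_i = (sqrt(232) + m_i)/d_i with (m_0, d_0) = (0, 1). a_0 = floor(sqrt(232)) = 15, since 15^2 = 225 <= 232 < 256 = 16^2.
Iterate m_{i+1} = d_i*a_i - m_i, d_{i+1} = (232 - m_{i+1}^2)/d_i, a_{i+1} = floor((a_0 + m_{i+1})/d_{i+1}):
  m_1 = 1*15 - 0 = 15, d_1 = (232 - 15^2)/1 = 7/1 = 7, a_1 = floor((15 + 15)/7) = 4.
  m_2 = 7*4 - 15 = 13, d_2 = (232 - 13^2)/7 = 63/7 = 9, a_2 = floor((15 + 13)/9) = 3.
  m_3 = 9*3 - 13 = 14, d_3 = (232 - 14^2)/9 = 36/9 = 4, a_3 = floor((15 + 14)/4) = 7.
  m_4 = 4*7 - 14 = 14, d_4 = (232 - 14^2)/4 = 36/4 = 9, a_4 = floor((15 + 14)/9) = 3.
  m_5 = 9*3 - 14 = 13, d_5 = (232 - 13^2)/9 = 63/9 = 7, a_5 = floor((15 + 13)/7) = 4.
  m_6 = 7*4 - 13 = 15, d_6 = (232 - 15^2)/7 = 7/7 = 1, a_6 = floor((15 + 15)/1) = 30.
  m_7 = 1*30 - 15 = 15, d_7 = (232 - 15^2)/1 = 7/1 = 7: (m_7, d_7) = (m_1, d_1) = (15, 7), so from here the quotients repeat a_1, ..., a_6; the period length is 6.
Hence the expansion of sqrt(232) is a_0 = 15 followed by the repeating block 4, 3, 7, 3, 4, 30 (period 6).

[15; (4, 3, 7, 3, 4, 30)]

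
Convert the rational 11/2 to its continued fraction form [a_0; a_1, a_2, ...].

[5; 2]

Run the Euclidean algorithm on 11 and 2; the successive quotients are the partial quotients a_0, a_1, ... (each step inverts the fractional part left over by the previous one):
  11 = 5*2 + 1, so a_0 = 5.
  2 = 2*1 + 0, so a_1 = 2.
The remainder reaches 0 after 2 divisions, so the expansion has 2 partial quotients, read off in order.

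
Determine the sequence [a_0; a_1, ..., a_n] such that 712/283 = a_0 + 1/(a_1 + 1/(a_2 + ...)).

[2; 1, 1, 15, 4, 2]

Run the Euclidean algorithm on 712 and 283; the successive quotients are the partial quotients a_0, a_1, ... (each step inverts the fractional part left over by the previous one):
  712 = 2*283 + 146, so a_0 = 2.
  283 = 1*146 + 137, so a_1 = 1.
  146 = 1*137 + 9, so a_2 = 1.
  137 = 15*9 + 2, so a_3 = 15.
  9 = 4*2 + 1, so a_4 = 4.
  2 = 2*1 + 0, so a_5 = 2.
The remainder reaches 0 after 6 divisions, so the expansion has 6 partial quotients, read off in order.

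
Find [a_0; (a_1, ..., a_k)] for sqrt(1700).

Write x_i = (sqrt(1700) + m_i)/d_i with (m_0, d_0) = (0, 1). a_0 = floor(sqrt(1700)) = 41, since 41^2 = 1681 <= 1700 < 1764 = 42^2.
Iterate m_{i+1} = d_i*a_i - m_i, d_{i+1} = (1700 - m_{i+1}^2)/d_i, a_{i+1} = floor((a_0 + m_{i+1})/d_{i+1}):
  m_1 = 1*41 - 0 = 41, d_1 = (1700 - 41^2)/1 = 19/1 = 19, a_1 = floor((41 + 41)/19) = 4.
  m_2 = 19*4 - 41 = 35, d_2 = (1700 - 35^2)/19 = 475/19 = 25, a_2 = floor((41 + 35)/25) = 3.
  m_3 = 25*3 - 35 = 40, d_3 = (1700 - 40^2)/25 = 100/25 = 4, a_3 = floor((41 + 40)/4) = 20.
  m_4 = 4*20 - 40 = 40, d_4 = (1700 - 40^2)/4 = 100/4 = 25, a_4 = floor((41 + 40)/25) = 3.
  m_5 = 25*3 - 40 = 35, d_5 = (1700 - 35^2)/25 = 475/25 = 19, a_5 = floor((41 + 35)/19) = 4.
  m_6 = 19*4 - 35 = 41, d_6 = (1700 - 41^2)/19 = 19/19 = 1, a_6 = floor((41 + 41)/1) = 82.
  m_7 = 1*82 - 41 = 41, d_7 = (1700 - 41^2)/1 = 19/1 = 19: (m_7, d_7) = (m_1, d_1) = (41, 19), so from here the quotients repeat a_1, ..., a_6; the period length is 6.
Hence the expansion of sqrt(1700) is a_0 = 41 followed by the repeating block 4, 3, 20, 3, 4, 82 (period 6).

[41; (4, 3, 20, 3, 4, 82)]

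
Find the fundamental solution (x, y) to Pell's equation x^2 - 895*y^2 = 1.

First expand sqrt(895) as a continued fraction. With x_i = (sqrt(895) + m_i)/d_i and (m_0, d_0) = (0, 1): a_0 = floor(sqrt(895)) = 29, since 29^2 = 841 <= 895 < 900 = 30^2.
Iterate m_{i+1} = d_i*a_i - m_i, d_{i+1} = (895 - m_{i+1}^2)/d_i, a_{i+1} = floor((a_0 + m_{i+1})/d_{i+1}):
  m_1 = 1*29 - 0 = 29, d_1 = (895 - 29^2)/1 = 54/1 = 54, a_1 = floor((29 + 29)/54) = 1.
  m_2 = 54*1 - 29 = 25, d_2 = (895 - 25^2)/54 = 270/54 = 5, a_2 = floor((29 + 25)/5) = 10.
  m_3 = 5*10 - 25 = 25, d_3 = (895 - 25^2)/5 = 270/5 = 54, a_3 = floor((29 + 25)/54) = 1.
  m_4 = 54*1 - 25 = 29, d_4 = (895 - 29^2)/54 = 54/54 = 1, a_4 = floor((29 + 29)/1) = 58.
  m_5 = 1*58 - 29 = 29, d_5 = (895 - 29^2)/1 = 54/1 = 54: (m_5, d_5) = (m_1, d_1) = (29, 54), so from here the quotients repeat a_1, ..., a_4; the period length is 4.
So sqrt(895) = [29; (1, 10, 1, 58)] with period length k = 4.
k is even, so the fundamental solution of x^2 - 895y^2 = 1 is (p_{k-1}, q_{k-1}) = (p_3, q_3); compute convergents through index 3.
Convergents (p_i = a_i*p_{i-1} + p_{i-2}, q_i = a_i*q_{i-1} + q_{i-2} with p_{-2}=0, p_{-1}=1, q_{-2}=1, q_{-1}=0):
  i=0: a_0=29, p_0 = 29*1 + 0 = 29, q_0 = 29*0 + 1 = 1.
  i=1: a_1=1, p_1 = 1*29 + 1 = 30, q_1 = 1*1 + 0 = 1.
  i=2: a_2=10, p_2 = 10*30 + 29 = 329, q_2 = 10*1 + 1 = 11.
  i=3: a_3=1, p_3 = 1*329 + 30 = 359, q_3 = 1*11 + 1 = 12.
Check: 359^2 - 895*12^2 = 128881 - 128880 = 1, so (x, y) = (359, 12) solves the equation, and by the theorem it is the least positive solution.

(x, y) = (359, 12)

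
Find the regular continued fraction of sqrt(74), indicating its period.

[8; (1, 1, 1, 1, 16)]

Write x_i = (sqrt(74) + m_i)/d_i with (m_0, d_0) = (0, 1). a_0 = floor(sqrt(74)) = 8, since 8^2 = 64 <= 74 < 81 = 9^2.
Iterate m_{i+1} = d_i*a_i - m_i, d_{i+1} = (74 - m_{i+1}^2)/d_i, a_{i+1} = floor((a_0 + m_{i+1})/d_{i+1}):
  m_1 = 1*8 - 0 = 8, d_1 = (74 - 8^2)/1 = 10/1 = 10, a_1 = floor((8 + 8)/10) = 1.
  m_2 = 10*1 - 8 = 2, d_2 = (74 - 2^2)/10 = 70/10 = 7, a_2 = floor((8 + 2)/7) = 1.
  m_3 = 7*1 - 2 = 5, d_3 = (74 - 5^2)/7 = 49/7 = 7, a_3 = floor((8 + 5)/7) = 1.
  m_4 = 7*1 - 5 = 2, d_4 = (74 - 2^2)/7 = 70/7 = 10, a_4 = floor((8 + 2)/10) = 1.
  m_5 = 10*1 - 2 = 8, d_5 = (74 - 8^2)/10 = 10/10 = 1, a_5 = floor((8 + 8)/1) = 16.
  m_6 = 1*16 - 8 = 8, d_6 = (74 - 8^2)/1 = 10/1 = 10: (m_6, d_6) = (m_1, d_1) = (8, 10), so from here the quotients repeat a_1, ..., a_5; the period length is 5.
Hence the expansion of sqrt(74) is a_0 = 8 followed by the repeating block 1, 1, 1, 1, 16 (period 5).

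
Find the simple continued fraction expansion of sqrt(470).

Write x_i = (sqrt(470) + m_i)/d_i with (m_0, d_0) = (0, 1). a_0 = floor(sqrt(470)) = 21, since 21^2 = 441 <= 470 < 484 = 22^2.
Iterate m_{i+1} = d_i*a_i - m_i, d_{i+1} = (470 - m_{i+1}^2)/d_i, a_{i+1} = floor((a_0 + m_{i+1})/d_{i+1}):
  m_1 = 1*21 - 0 = 21, d_1 = (470 - 21^2)/1 = 29/1 = 29, a_1 = floor((21 + 21)/29) = 1.
  m_2 = 29*1 - 21 = 8, d_2 = (470 - 8^2)/29 = 406/29 = 14, a_2 = floor((21 + 8)/14) = 2.
  m_3 = 14*2 - 8 = 20, d_3 = (470 - 20^2)/14 = 70/14 = 5, a_3 = floor((21 + 20)/5) = 8.
  m_4 = 5*8 - 20 = 20, d_4 = (470 - 20^2)/5 = 70/5 = 14, a_4 = floor((21 + 20)/14) = 2.
  m_5 = 14*2 - 20 = 8, d_5 = (470 - 8^2)/14 = 406/14 = 29, a_5 = floor((21 + 8)/29) = 1.
  m_6 = 29*1 - 8 = 21, d_6 = (470 - 21^2)/29 = 29/29 = 1, a_6 = floor((21 + 21)/1) = 42.
  m_7 = 1*42 - 21 = 21, d_7 = (470 - 21^2)/1 = 29/1 = 29: (m_7, d_7) = (m_1, d_1) = (21, 29), so from here the quotients repeat a_1, ..., a_6; the period length is 6.
Hence the expansion of sqrt(470) is a_0 = 21 followed by the repeating block 1, 2, 8, 2, 1, 42 (period 6).

[21; (1, 2, 8, 2, 1, 42)]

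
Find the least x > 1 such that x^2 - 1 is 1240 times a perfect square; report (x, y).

(x, y) = (848719, 24102)

First expand sqrt(1240) as a continued fraction. With x_i = (sqrt(1240) + m_i)/d_i and (m_0, d_0) = (0, 1): a_0 = floor(sqrt(1240)) = 35, since 35^2 = 1225 <= 1240 < 1296 = 36^2.
Iterate m_{i+1} = d_i*a_i - m_i, d_{i+1} = (1240 - m_{i+1}^2)/d_i, a_{i+1} = floor((a_0 + m_{i+1})/d_{i+1}):
  m_1 = 1*35 - 0 = 35, d_1 = (1240 - 35^2)/1 = 15/1 = 15, a_1 = floor((35 + 35)/15) = 4.
  m_2 = 15*4 - 35 = 25, d_2 = (1240 - 25^2)/15 = 615/15 = 41, a_2 = floor((35 + 25)/41) = 1.
  m_3 = 41*1 - 25 = 16, d_3 = (1240 - 16^2)/41 = 984/41 = 24, a_3 = floor((35 + 16)/24) = 2.
  m_4 = 24*2 - 16 = 32, d_4 = (1240 - 32^2)/24 = 216/24 = 9, a_4 = floor((35 + 32)/9) = 7.
  m_5 = 9*7 - 32 = 31, d_5 = (1240 - 31^2)/9 = 279/9 = 31, a_5 = floor((35 + 31)/31) = 2.
  m_6 = 31*2 - 31 = 31, d_6 = (1240 - 31^2)/31 = 279/31 = 9, a_6 = floor((35 + 31)/9) = 7.
  m_7 = 9*7 - 31 = 32, d_7 = (1240 - 32^2)/9 = 216/9 = 24, a_7 = floor((35 + 32)/24) = 2.
  m_8 = 24*2 - 32 = 16, d_8 = (1240 - 16^2)/24 = 984/24 = 41, a_8 = floor((35 + 16)/41) = 1.
  m_9 = 41*1 - 16 = 25, d_9 = (1240 - 25^2)/41 = 615/41 = 15, a_9 = floor((35 + 25)/15) = 4.
  m_10 = 15*4 - 25 = 35, d_10 = (1240 - 35^2)/15 = 15/15 = 1, a_10 = floor((35 + 35)/1) = 70.
  m_11 = 1*70 - 35 = 35, d_11 = (1240 - 35^2)/1 = 15/1 = 15: (m_11, d_11) = (m_1, d_1) = (35, 15), so from here the quotients repeat a_1, ..., a_10; the period length is 10.
So sqrt(1240) = [35; (4, 1, 2, 7, 2, 7, 2, 1, 4, 70)] with period length k = 10.
k is even, so the fundamental solution of x^2 - 1240y^2 = 1 is (p_{k-1}, q_{k-1}) = (p_9, q_9); compute convergents through index 9.
Convergents (p_i = a_i*p_{i-1} + p_{i-2}, q_i = a_i*q_{i-1} + q_{i-2} with p_{-2}=0, p_{-1}=1, q_{-2}=1, q_{-1}=0):
  i=0: a_0=35, p_0 = 35*1 + 0 = 35, q_0 = 35*0 + 1 = 1.
  i=1: a_1=4, p_1 = 4*35 + 1 = 141, q_1 = 4*1 + 0 = 4.
  i=2: a_2=1, p_2 = 1*141 + 35 = 176, q_2 = 1*4 + 1 = 5.
  i=3: a_3=2, p_3 = 2*176 + 141 = 493, q_3 = 2*5 + 4 = 14.
  i=4: a_4=7, p_4 = 7*493 + 176 = 3627, q_4 = 7*14 + 5 = 103.
  i=5: a_5=2, p_5 = 2*3627 + 493 = 7747, q_5 = 2*103 + 14 = 220.
  i=6: a_6=7, p_6 = 7*7747 + 3627 = 57856, q_6 = 7*220 + 103 = 1643.
  i=7: a_7=2, p_7 = 2*57856 + 7747 = 123459, q_7 = 2*1643 + 220 = 3506.
  i=8: a_8=1, p_8 = 1*123459 + 57856 = 181315, q_8 = 1*3506 + 1643 = 5149.
  i=9: a_9=4, p_9 = 4*181315 + 123459 = 848719, q_9 = 4*5149 + 3506 = 24102.
Check: 848719^2 - 1240*24102^2 = 720323940961 - 720323940960 = 1, so (x, y) = (848719, 24102) solves the equation, and by the theorem it is the least positive solution.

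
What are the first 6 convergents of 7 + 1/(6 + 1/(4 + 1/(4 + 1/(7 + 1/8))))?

Using the convergent recurrence p_i = a_i*p_{i-1} + p_{i-2}, q_i = a_i*q_{i-1} + q_{i-2} with p_{-2}=0, p_{-1}=1, q_{-2}=1, q_{-1}=0:
  i=0: a_0=7, p_0 = 7*1 + 0 = 7, q_0 = 7*0 + 1 = 1.
  i=1: a_1=6, p_1 = 6*7 + 1 = 43, q_1 = 6*1 + 0 = 6.
  i=2: a_2=4, p_2 = 4*43 + 7 = 179, q_2 = 4*6 + 1 = 25.
  i=3: a_3=4, p_3 = 4*179 + 43 = 759, q_3 = 4*25 + 6 = 106.
  i=4: a_4=7, p_4 = 7*759 + 179 = 5492, q_4 = 7*106 + 25 = 767.
  i=5: a_5=8, p_5 = 8*5492 + 759 = 44695, q_5 = 8*767 + 106 = 6242.

7/1, 43/6, 179/25, 759/106, 5492/767, 44695/6242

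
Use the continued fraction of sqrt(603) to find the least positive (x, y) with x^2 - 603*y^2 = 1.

First expand sqrt(603) as a continued fraction. With x_i = (sqrt(603) + m_i)/d_i and (m_0, d_0) = (0, 1): a_0 = floor(sqrt(603)) = 24, since 24^2 = 576 <= 603 < 625 = 25^2.
Iterate m_{i+1} = d_i*a_i - m_i, d_{i+1} = (603 - m_{i+1}^2)/d_i, a_{i+1} = floor((a_0 + m_{i+1})/d_{i+1}):
  m_1 = 1*24 - 0 = 24, d_1 = (603 - 24^2)/1 = 27/1 = 27, a_1 = floor((24 + 24)/27) = 1.
  m_2 = 27*1 - 24 = 3, d_2 = (603 - 3^2)/27 = 594/27 = 22, a_2 = floor((24 + 3)/22) = 1.
  m_3 = 22*1 - 3 = 19, d_3 = (603 - 19^2)/22 = 242/22 = 11, a_3 = floor((24 + 19)/11) = 3.
  m_4 = 11*3 - 19 = 14, d_4 = (603 - 14^2)/11 = 407/11 = 37, a_4 = floor((24 + 14)/37) = 1.
  m_5 = 37*1 - 14 = 23, d_5 = (603 - 23^2)/37 = 74/37 = 2, a_5 = floor((24 + 23)/2) = 23.
  m_6 = 2*23 - 23 = 23, d_6 = (603 - 23^2)/2 = 74/2 = 37, a_6 = floor((24 + 23)/37) = 1.
  m_7 = 37*1 - 23 = 14, d_7 = (603 - 14^2)/37 = 407/37 = 11, a_7 = floor((24 + 14)/11) = 3.
  m_8 = 11*3 - 14 = 19, d_8 = (603 - 19^2)/11 = 242/11 = 22, a_8 = floor((24 + 19)/22) = 1.
  m_9 = 22*1 - 19 = 3, d_9 = (603 - 3^2)/22 = 594/22 = 27, a_9 = floor((24 + 3)/27) = 1.
  m_10 = 27*1 - 3 = 24, d_10 = (603 - 24^2)/27 = 27/27 = 1, a_10 = floor((24 + 24)/1) = 48.
  m_11 = 1*48 - 24 = 24, d_11 = (603 - 24^2)/1 = 27/1 = 27: (m_11, d_11) = (m_1, d_1) = (24, 27), so from here the quotients repeat a_1, ..., a_10; the period length is 10.
So sqrt(603) = [24; (1, 1, 3, 1, 23, 1, 3, 1, 1, 48)] with period length k = 10.
k is even, so the fundamental solution of x^2 - 603y^2 = 1 is (p_{k-1}, q_{k-1}) = (p_9, q_9); compute convergents through index 9.
Convergents (p_i = a_i*p_{i-1} + p_{i-2}, q_i = a_i*q_{i-1} + q_{i-2} with p_{-2}=0, p_{-1}=1, q_{-2}=1, q_{-1}=0):
  i=0: a_0=24, p_0 = 24*1 + 0 = 24, q_0 = 24*0 + 1 = 1.
  i=1: a_1=1, p_1 = 1*24 + 1 = 25, q_1 = 1*1 + 0 = 1.
  i=2: a_2=1, p_2 = 1*25 + 24 = 49, q_2 = 1*1 + 1 = 2.
  i=3: a_3=3, p_3 = 3*49 + 25 = 172, q_3 = 3*2 + 1 = 7.
  i=4: a_4=1, p_4 = 1*172 + 49 = 221, q_4 = 1*7 + 2 = 9.
  i=5: a_5=23, p_5 = 23*221 + 172 = 5255, q_5 = 23*9 + 7 = 214.
  i=6: a_6=1, p_6 = 1*5255 + 221 = 5476, q_6 = 1*214 + 9 = 223.
  i=7: a_7=3, p_7 = 3*5476 + 5255 = 21683, q_7 = 3*223 + 214 = 883.
  i=8: a_8=1, p_8 = 1*21683 + 5476 = 27159, q_8 = 1*883 + 223 = 1106.
  i=9: a_9=1, p_9 = 1*27159 + 21683 = 48842, q_9 = 1*1106 + 883 = 1989.
Check: 48842^2 - 603*1989^2 = 2385540964 - 2385540963 = 1, so (x, y) = (48842, 1989) solves the equation, and by the theorem it is the least positive solution.

(x, y) = (48842, 1989)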